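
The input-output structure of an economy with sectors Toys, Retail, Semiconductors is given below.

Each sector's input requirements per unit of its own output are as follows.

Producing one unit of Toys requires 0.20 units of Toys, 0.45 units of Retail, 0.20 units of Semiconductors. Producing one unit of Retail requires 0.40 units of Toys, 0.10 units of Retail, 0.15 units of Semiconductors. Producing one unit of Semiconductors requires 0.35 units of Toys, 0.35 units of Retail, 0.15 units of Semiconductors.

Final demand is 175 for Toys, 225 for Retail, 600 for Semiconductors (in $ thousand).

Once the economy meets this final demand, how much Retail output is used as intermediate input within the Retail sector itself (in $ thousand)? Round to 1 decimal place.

z_22 = 158.4

I − A =
  [   0.80    -0.40    -0.35]
  [  -0.45     0.90    -0.35]
  [  -0.20    -0.15     0.85]
Cofactors of I−A, C_ij = (−1)^(i+j)·(minor ij) (rows/columns in the sector order above):
  C_11 = (0.90)(0.85) − (-0.35)(-0.15) = 0.7125
  C_12 = −[(-0.45)(0.85) − (-0.35)(-0.20)] = 0.4525
  C_13 = (-0.45)(-0.15) − (0.90)(-0.20) = 0.2475
  C_21 = −[(-0.40)(0.85) − (-0.35)(-0.15)] = 0.3925
  C_22 = (0.80)(0.85) − (-0.35)(-0.20) = 0.6100
  C_23 = −[(0.80)(-0.15) − (-0.40)(-0.20)] = 0.2000
  C_31 = (-0.40)(-0.35) − (-0.35)(0.90) = 0.4550
  C_32 = −[(0.80)(-0.35) − (-0.35)(-0.45)] = 0.4375
  C_33 = (0.80)(0.90) − (-0.40)(-0.45) = 0.5400
det(I−A) = Σ_j (I−A)_1j·C_1j = (0.80)(0.7125) + (-0.40)(0.4525) + (-0.35)(0.2475) = 0.302375
adj(I−A) = Cᵀ =
  [ 0.7125   0.3925   0.4550]
  [ 0.4525   0.6100   0.4375]
  [ 0.2475   0.2000   0.5400]
(I − A)⁻¹ = adj(I−A) / det(I−A) ≈
  [   2.3563     1.2981     1.5048]
  [   1.4965     2.0174     1.4469]
  [   0.8185     0.6614     1.7859]
First solve x = (I − A)⁻¹ d = adj(I−A)·d / det(I−A); in particular x_2 = (0.4525·175 + 0.6100·225 + 0.4375·600) / 0.302375 = 478.9375 / 0.302375 ≈ 1583.919.
Intermediate flow from 2 to 2: z_22 = a_22 · x_2 = 0.10 × 478.9375 / 0.302375 = 47.89375 / 0.302375 ≈ 158.4.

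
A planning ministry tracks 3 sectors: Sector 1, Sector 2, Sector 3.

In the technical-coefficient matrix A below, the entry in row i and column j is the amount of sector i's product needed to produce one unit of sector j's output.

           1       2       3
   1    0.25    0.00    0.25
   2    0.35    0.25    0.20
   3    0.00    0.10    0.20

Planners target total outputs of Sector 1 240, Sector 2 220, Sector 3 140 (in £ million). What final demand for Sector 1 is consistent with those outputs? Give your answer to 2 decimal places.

I − A =
  [   0.75     0.00    -0.25]
  [  -0.35     0.75    -0.20]
  [   0.00    -0.10     0.80]
d = (I − A) x:
  d_1 = (+0.75)·240 + (+0.00)·220 + (-0.25)·140 = 145.00
  d_2 = (-0.35)·240 + (+0.75)·220 + (-0.20)·140 = 53.00
  d_3 = (+0.00)·240 + (-0.10)·220 + (+0.80)·140 = 90.00

d_1 = 145.00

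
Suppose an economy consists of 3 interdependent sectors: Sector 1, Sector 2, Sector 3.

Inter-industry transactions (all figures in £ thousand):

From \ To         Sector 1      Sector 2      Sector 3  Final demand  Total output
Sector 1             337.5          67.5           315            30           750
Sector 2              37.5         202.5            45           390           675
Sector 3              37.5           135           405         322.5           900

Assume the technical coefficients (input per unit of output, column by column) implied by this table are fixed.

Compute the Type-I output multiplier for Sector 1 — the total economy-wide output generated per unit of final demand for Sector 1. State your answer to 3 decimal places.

m_1 = 2.400

Technical coefficients a_ij = z_ij / X_j:
  a_11 = 337.5/750 = 0.45, a_21 = 37.5/750 = 0.05, a_31 = 37.5/750 = 0.05
  a_12 = 67.5/675 = 0.10, a_22 = 202.5/675 = 0.30, a_32 = 135/675 = 0.20
  a_13 = 315/900 = 0.35, a_23 = 45/900 = 0.05, a_33 = 405/900 = 0.45
I − A =
  [   0.55    -0.10    -0.35]
  [  -0.05     0.70    -0.05]
  [  -0.05    -0.20     0.55]
Cofactors of I−A, C_ij = (−1)^(i+j)·(minor ij) (rows/columns in the sector order above):
  C_11 = (0.70)(0.55) − (-0.05)(-0.20) = 0.3750
  C_12 = −[(-0.05)(0.55) − (-0.05)(-0.05)] = 0.0300
  C_13 = (-0.05)(-0.20) − (0.70)(-0.05) = 0.0450
  C_21 = −[(-0.10)(0.55) − (-0.35)(-0.20)] = 0.1250
  C_22 = (0.55)(0.55) − (-0.35)(-0.05) = 0.2850
  C_23 = −[(0.55)(-0.20) − (-0.10)(-0.05)] = 0.1150
  C_31 = (-0.10)(-0.05) − (-0.35)(0.70) = 0.2500
  C_32 = −[(0.55)(-0.05) − (-0.35)(-0.05)] = 0.0450
  C_33 = (0.55)(0.70) − (-0.10)(-0.05) = 0.3800
det(I−A) = Σ_j (I−A)_1j·C_1j = (0.55)(0.3750) + (-0.10)(0.0300) + (-0.35)(0.0450) = 0.1875
adj(I−A) = Cᵀ =
  [ 0.3750   0.1250   0.2500]
  [ 0.0300   0.2850   0.0450]
  [ 0.0450   0.1150   0.3800]
(I − A)⁻¹ = adj(I−A) / det(I−A) ≈
  [   2.0000     0.6667     1.3333]
  [   0.1600     1.5200     0.2400]
  [   0.2400     0.6133     2.0267]
The output multiplier for sector j is the column-j sum of the Leontief inverse (I − A)⁻¹ = adj(I−A) / det(I−A).
Column 1 of adj(I−A): (0.3750, 0.0300, 0.0450); det(I−A) = 0.1875.
m_1 = (0.3750 + 0.0300 + 0.0450) / 0.1875 = 0.45 / 0.1875 = 2.400.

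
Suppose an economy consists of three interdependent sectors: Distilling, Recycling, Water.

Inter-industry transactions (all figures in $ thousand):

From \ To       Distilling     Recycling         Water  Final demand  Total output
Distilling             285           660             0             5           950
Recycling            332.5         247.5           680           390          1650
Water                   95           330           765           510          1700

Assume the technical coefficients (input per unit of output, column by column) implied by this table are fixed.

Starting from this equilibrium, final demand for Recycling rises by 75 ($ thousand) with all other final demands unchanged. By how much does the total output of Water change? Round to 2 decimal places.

Technical coefficients a_ij = z_ij / X_j:
  a_11 = 285/950 = 0.30, a_21 = 332.5/950 = 0.35, a_31 = 95/950 = 0.10
  a_12 = 660/1650 = 0.40, a_22 = 247.5/1650 = 0.15, a_32 = 330/1650 = 0.20
  a_13 = 0/1700 = 0.00, a_23 = 680/1700 = 0.40, a_33 = 765/1700 = 0.45
I − A =
  [   0.70    -0.40     0.00]
  [  -0.35     0.85    -0.40]
  [  -0.10    -0.20     0.55]
Cofactors of I−A, C_ij = (−1)^(i+j)·(minor ij) (rows/columns in the sector order above):
  C_11 = (0.85)(0.55) − (-0.40)(-0.20) = 0.3875
  C_12 = −[(-0.35)(0.55) − (-0.40)(-0.10)] = 0.2325
  C_13 = (-0.35)(-0.20) − (0.85)(-0.10) = 0.1550
  C_21 = −[(-0.40)(0.55) − (0.00)(-0.20)] = 0.2200
  C_22 = (0.70)(0.55) − (0.00)(-0.10) = 0.3850
  C_23 = −[(0.70)(-0.20) − (-0.40)(-0.10)] = 0.1800
  C_31 = (-0.40)(-0.40) − (0.00)(0.85) = 0.1600
  C_32 = −[(0.70)(-0.40) − (0.00)(-0.35)] = 0.2800
  C_33 = (0.70)(0.85) − (-0.40)(-0.35) = 0.4550
det(I−A) = Σ_j (I−A)_1j·C_1j = (0.70)(0.3875) + (-0.40)(0.2325) + (0.00)(0.1550) = 0.17825
adj(I−A) = Cᵀ =
  [ 0.3875   0.2200   0.1600]
  [ 0.2325   0.3850   0.2800]
  [ 0.1550   0.1800   0.4550]
(I − A)⁻¹ = adj(I−A) / det(I−A) ≈
  [   2.1739     1.2342     0.8976]
  [   1.3043     2.1599     1.5708]
  [   0.8696     1.0098     2.5526]
Δx = (I − A)⁻¹ Δd with Δd having +75 in the Recycling component and 0 elsewhere.
So Δx_3 = L_32 · (+75), where L_32 = adj(I−A)_32 / det(I−A) = 0.1800 / 0.17825.
Δx_3 = 0.1800 × (+75) / 0.17825 = 13.50 / 0.17825 ≈ 75.74.

Δx_3 = 75.74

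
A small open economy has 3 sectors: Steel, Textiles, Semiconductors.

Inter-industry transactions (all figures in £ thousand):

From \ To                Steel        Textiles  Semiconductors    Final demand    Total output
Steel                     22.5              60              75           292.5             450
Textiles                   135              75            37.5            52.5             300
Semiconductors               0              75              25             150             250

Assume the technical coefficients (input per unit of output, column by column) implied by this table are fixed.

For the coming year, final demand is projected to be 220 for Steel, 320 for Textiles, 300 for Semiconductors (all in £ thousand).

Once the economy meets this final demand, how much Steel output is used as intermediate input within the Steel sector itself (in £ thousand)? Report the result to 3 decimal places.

z_11 = 28.193

Technical coefficients a_ij = z_ij / X_j:
  a_11 = 22.5/450 = 0.05, a_21 = 135/450 = 0.30, a_31 = 0/450 = 0.00
  a_12 = 60/300 = 0.20, a_22 = 75/300 = 0.25, a_32 = 75/300 = 0.25
  a_13 = 75/250 = 0.30, a_23 = 37.5/250 = 0.15, a_33 = 25/250 = 0.10
I − A =
  [   0.95    -0.20    -0.30]
  [  -0.30     0.75    -0.15]
  [   0.00    -0.25     0.90]
Cofactors of I−A, C_ij = (−1)^(i+j)·(minor ij) (rows/columns in the sector order above):
  C_11 = (0.75)(0.90) − (-0.15)(-0.25) = 0.6375
  C_12 = −[(-0.30)(0.90) − (-0.15)(0.00)] = 0.2700
  C_13 = (-0.30)(-0.25) − (0.75)(0.00) = 0.0750
  C_21 = −[(-0.20)(0.90) − (-0.30)(-0.25)] = 0.2550
  C_22 = (0.95)(0.90) − (-0.30)(0.00) = 0.8550
  C_23 = −[(0.95)(-0.25) − (-0.20)(0.00)] = 0.2375
  C_31 = (-0.20)(-0.15) − (-0.30)(0.75) = 0.2550
  C_32 = −[(0.95)(-0.15) − (-0.30)(-0.30)] = 0.2325
  C_33 = (0.95)(0.75) − (-0.20)(-0.30) = 0.6525
det(I−A) = Σ_j (I−A)_1j·C_1j = (0.95)(0.6375) + (-0.20)(0.2700) + (-0.30)(0.0750) = 0.529125
adj(I−A) = Cᵀ =
  [ 0.6375   0.2550   0.2550]
  [ 0.2700   0.8550   0.2325]
  [ 0.0750   0.2375   0.6525]
(I − A)⁻¹ = adj(I−A) / det(I−A) ≈
  [   1.2048     0.4819     0.4819]
  [   0.5103     1.6159     0.4394]
  [   0.1417     0.4489     1.2332]
First solve x = (I − A)⁻¹ d = adj(I−A)·d / det(I−A); in particular x_1 = (0.6375·220 + 0.2550·320 + 0.2550·300) / 0.529125 = 298.35 / 0.529125 ≈ 563.85542.
Intermediate flow from 1 to 1: z_11 = a_11 · x_1 = 0.05 × 298.35 / 0.529125 = 14.9175 / 0.529125 ≈ 28.193.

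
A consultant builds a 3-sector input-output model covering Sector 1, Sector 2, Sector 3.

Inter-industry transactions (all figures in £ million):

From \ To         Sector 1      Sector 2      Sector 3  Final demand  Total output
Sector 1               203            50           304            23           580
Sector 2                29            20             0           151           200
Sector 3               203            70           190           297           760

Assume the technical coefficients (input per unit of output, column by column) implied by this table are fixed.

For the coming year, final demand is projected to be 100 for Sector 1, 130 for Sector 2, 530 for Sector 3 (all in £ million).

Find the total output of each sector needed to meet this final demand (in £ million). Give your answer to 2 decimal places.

Technical coefficients a_ij = z_ij / X_j:
  a_11 = 203/580 = 0.35, a_21 = 29/580 = 0.05, a_31 = 203/580 = 0.35
  a_12 = 50/200 = 0.25, a_22 = 20/200 = 0.10, a_32 = 70/200 = 0.35
  a_13 = 304/760 = 0.40, a_23 = 0/760 = 0.00, a_33 = 190/760 = 0.25
I − A =
  [   0.65    -0.25    -0.40]
  [  -0.05     0.90     0.00]
  [  -0.35    -0.35     0.75]
Cofactors of I−A, C_ij = (−1)^(i+j)·(minor ij) (rows/columns in the sector order above):
  C_11 = (0.90)(0.75) − (0.00)(-0.35) = 0.6750
  C_12 = −[(-0.05)(0.75) − (0.00)(-0.35)] = 0.0375
  C_13 = (-0.05)(-0.35) − (0.90)(-0.35) = 0.3325
  C_21 = −[(-0.25)(0.75) − (-0.40)(-0.35)] = 0.3275
  C_22 = (0.65)(0.75) − (-0.40)(-0.35) = 0.3475
  C_23 = −[(0.65)(-0.35) − (-0.25)(-0.35)] = 0.3150
  C_31 = (-0.25)(0.00) − (-0.40)(0.90) = 0.3600
  C_32 = −[(0.65)(0.00) − (-0.40)(-0.05)] = 0.0200
  C_33 = (0.65)(0.90) − (-0.25)(-0.05) = 0.5725
det(I−A) = Σ_j (I−A)_1j·C_1j = (0.65)(0.6750) + (-0.25)(0.0375) + (-0.40)(0.3325) = 0.296375
adj(I−A) = Cᵀ =
  [ 0.6750   0.3275   0.3600]
  [ 0.0375   0.3475   0.0200]
  [ 0.3325   0.3150   0.5725]
(I − A)⁻¹ = adj(I−A) / det(I−A) ≈
  [   2.2775     1.1050     1.2147]
  [   0.1265     1.1725     0.0675]
  [   1.1219     1.0628     1.9317]
x = (I − A)⁻¹ d = adj(I−A)·d / det(I−A), with det(I−A) = 0.296375:
  x_1 = (0.6750·100 + 0.3275·130 + 0.3600·530) / 0.296375 = 300.875 / 0.296375 ≈ 1015.18
  x_2 = (0.0375·100 + 0.3475·130 + 0.0200·530) / 0.296375 = 59.525 / 0.296375 ≈ 200.84
  x_3 = (0.3325·100 + 0.3150·130 + 0.5725·530) / 0.296375 = 377.625 / 0.296375 ≈ 1274.15

x_1 = 1015.18, x_2 = 200.84, x_3 = 1274.15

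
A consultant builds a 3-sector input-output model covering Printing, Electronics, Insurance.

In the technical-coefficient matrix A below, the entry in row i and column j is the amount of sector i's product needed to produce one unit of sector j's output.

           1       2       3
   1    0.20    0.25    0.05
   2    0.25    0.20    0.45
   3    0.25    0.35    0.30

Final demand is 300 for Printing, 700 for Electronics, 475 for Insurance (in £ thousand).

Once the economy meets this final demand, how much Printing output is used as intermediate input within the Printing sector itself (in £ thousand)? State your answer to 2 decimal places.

z_11 = 278.21

I − A =
  [   0.80    -0.25    -0.05]
  [  -0.25     0.80    -0.45]
  [  -0.25    -0.35     0.70]
Cofactors of I−A, C_ij = (−1)^(i+j)·(minor ij) (rows/columns in the sector order above):
  C_11 = (0.80)(0.70) − (-0.45)(-0.35) = 0.4025
  C_12 = −[(-0.25)(0.70) − (-0.45)(-0.25)] = 0.2875
  C_13 = (-0.25)(-0.35) − (0.80)(-0.25) = 0.2875
  C_21 = −[(-0.25)(0.70) − (-0.05)(-0.35)] = 0.1925
  C_22 = (0.80)(0.70) − (-0.05)(-0.25) = 0.5475
  C_23 = −[(0.80)(-0.35) − (-0.25)(-0.25)] = 0.3425
  C_31 = (-0.25)(-0.45) − (-0.05)(0.80) = 0.1525
  C_32 = −[(0.80)(-0.45) − (-0.05)(-0.25)] = 0.3725
  C_33 = (0.80)(0.80) − (-0.25)(-0.25) = 0.5775
det(I−A) = Σ_j (I−A)_1j·C_1j = (0.80)(0.4025) + (-0.25)(0.2875) + (-0.05)(0.2875) = 0.23575
adj(I−A) = Cᵀ =
  [ 0.4025   0.1925   0.1525]
  [ 0.2875   0.5475   0.3725]
  [ 0.2875   0.3425   0.5775]
(I − A)⁻¹ = adj(I−A) / det(I−A) ≈
  [   1.7073     0.8165     0.6469]
  [   1.2195     2.3224     1.5801]
  [   1.2195     1.4528     2.4496]
First solve x = (I − A)⁻¹ d = adj(I−A)·d / det(I−A); in particular x_1 = (0.4025·300 + 0.1925·700 + 0.1525·475) / 0.23575 = 327.9375 / 0.23575 ≈ 1391.0392.
Intermediate flow from 1 to 1: z_11 = a_11 · x_1 = 0.20 × 327.9375 / 0.23575 = 65.5875 / 0.23575 ≈ 278.21.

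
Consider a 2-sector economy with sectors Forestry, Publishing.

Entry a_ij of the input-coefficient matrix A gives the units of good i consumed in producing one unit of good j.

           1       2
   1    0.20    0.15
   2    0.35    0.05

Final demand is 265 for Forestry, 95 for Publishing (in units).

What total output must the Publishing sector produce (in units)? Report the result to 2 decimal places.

x_2 = 238.52

I − A =
  [   0.80    -0.15]
  [  -0.35     0.95]
det(I−A) = (0.80)(0.95) − (-0.15)(-0.35) = 0.7075
adj(I−A) = [[0.95, 0.15], [0.35, 0.80]]
(I − A)⁻¹ = adj(I−A) / det(I−A) ≈
  [   1.3428     0.2120]
  [   0.4947     1.1307]
x = (I − A)⁻¹ d = adj(I−A)·d / det(I−A), with det(I−A) = 0.7075:
  x_1 = (0.95·265 + 0.15·95) / 0.7075 = 266.00 / 0.7075 ≈ 375.97
  x_2 = (0.35·265 + 0.80·95) / 0.7075 = 168.75 / 0.7075 ≈ 238.52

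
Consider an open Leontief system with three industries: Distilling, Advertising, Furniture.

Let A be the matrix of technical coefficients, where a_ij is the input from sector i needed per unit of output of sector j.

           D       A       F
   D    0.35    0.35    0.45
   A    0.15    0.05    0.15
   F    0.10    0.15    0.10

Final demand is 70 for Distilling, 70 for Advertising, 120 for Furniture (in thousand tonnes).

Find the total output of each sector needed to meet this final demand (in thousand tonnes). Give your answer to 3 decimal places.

x_D = 327.367, x_A = 156.282, x_F = 195.754

I − A =
  [   0.65    -0.35    -0.45]
  [  -0.15     0.95    -0.15]
  [  -0.10    -0.15     0.90]
Cofactors of I−A, C_ij = (−1)^(i+j)·(minor ij) (rows/columns in the sector order above):
  C_11 = (0.95)(0.90) − (-0.15)(-0.15) = 0.8325
  C_12 = −[(-0.15)(0.90) − (-0.15)(-0.10)] = 0.1500
  C_13 = (-0.15)(-0.15) − (0.95)(-0.10) = 0.1175
  C_21 = −[(-0.35)(0.90) − (-0.45)(-0.15)] = 0.3825
  C_22 = (0.65)(0.90) − (-0.45)(-0.10) = 0.5400
  C_23 = −[(0.65)(-0.15) − (-0.35)(-0.10)] = 0.1325
  C_31 = (-0.35)(-0.15) − (-0.45)(0.95) = 0.4800
  C_32 = −[(0.65)(-0.15) − (-0.45)(-0.15)] = 0.1650
  C_33 = (0.65)(0.95) − (-0.35)(-0.15) = 0.5650
det(I−A) = Σ_j (I−A)_1j·C_1j = (0.65)(0.8325) + (-0.35)(0.1500) + (-0.45)(0.1175) = 0.43575
adj(I−A) = Cᵀ =
  [ 0.8325   0.3825   0.4800]
  [ 0.1500   0.5400   0.1650]
  [ 0.1175   0.1325   0.5650]
(I − A)⁻¹ = adj(I−A) / det(I−A) ≈
  [   1.9105     0.8778     1.1015]
  [   0.3442     1.2392     0.3787]
  [   0.2697     0.3041     1.2966]
x = (I − A)⁻¹ d = adj(I−A)·d / det(I−A), with det(I−A) = 0.43575:
  x_D = (0.8325·70 + 0.3825·70 + 0.4800·120) / 0.43575 = 142.65 / 0.43575 ≈ 327.367
  x_A = (0.1500·70 + 0.5400·70 + 0.1650·120) / 0.43575 = 68.10 / 0.43575 ≈ 156.282
  x_F = (0.1175·70 + 0.1325·70 + 0.5650·120) / 0.43575 = 85.30 / 0.43575 ≈ 195.754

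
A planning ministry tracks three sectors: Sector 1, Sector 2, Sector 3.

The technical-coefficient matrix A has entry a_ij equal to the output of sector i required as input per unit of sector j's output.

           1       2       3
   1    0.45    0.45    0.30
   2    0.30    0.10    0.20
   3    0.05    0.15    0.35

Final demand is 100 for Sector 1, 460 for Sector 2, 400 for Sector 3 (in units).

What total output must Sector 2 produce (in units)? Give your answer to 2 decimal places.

I − A =
  [   0.55    -0.45    -0.30]
  [  -0.30     0.90    -0.20]
  [  -0.05    -0.15     0.65]
Cofactors of I−A, C_ij = (−1)^(i+j)·(minor ij) (rows/columns in the sector order above):
  C_11 = (0.90)(0.65) − (-0.20)(-0.15) = 0.5550
  C_12 = −[(-0.30)(0.65) − (-0.20)(-0.05)] = 0.2050
  C_13 = (-0.30)(-0.15) − (0.90)(-0.05) = 0.0900
  C_21 = −[(-0.45)(0.65) − (-0.30)(-0.15)] = 0.3375
  C_22 = (0.55)(0.65) − (-0.30)(-0.05) = 0.3425
  C_23 = −[(0.55)(-0.15) − (-0.45)(-0.05)] = 0.1050
  C_31 = (-0.45)(-0.20) − (-0.30)(0.90) = 0.3600
  C_32 = −[(0.55)(-0.20) − (-0.30)(-0.30)] = 0.2000
  C_33 = (0.55)(0.90) − (-0.45)(-0.30) = 0.3600
det(I−A) = Σ_j (I−A)_1j·C_1j = (0.55)(0.5550) + (-0.45)(0.2050) + (-0.30)(0.0900) = 0.1860
adj(I−A) = Cᵀ =
  [ 0.5550   0.3375   0.3600]
  [ 0.2050   0.3425   0.2000]
  [ 0.0900   0.1050   0.3600]
(I − A)⁻¹ = adj(I−A) / det(I−A) ≈
  [   2.9839     1.8145     1.9355]
  [   1.1022     1.8414     1.0753]
  [   0.4839     0.5645     1.9355]
x = (I − A)⁻¹ d = adj(I−A)·d / det(I−A), with det(I−A) = 0.1860:
  x_1 = (0.5550·100 + 0.3375·460 + 0.3600·400) / 0.1860 = 354.75 / 0.1860 ≈ 1907.26
  x_2 = (0.2050·100 + 0.3425·460 + 0.2000·400) / 0.1860 = 258.05 / 0.1860 ≈ 1387.37
  x_3 = (0.0900·100 + 0.1050·460 + 0.3600·400) / 0.1860 = 201.30 / 0.1860 ≈ 1082.26

x_2 = 1387.37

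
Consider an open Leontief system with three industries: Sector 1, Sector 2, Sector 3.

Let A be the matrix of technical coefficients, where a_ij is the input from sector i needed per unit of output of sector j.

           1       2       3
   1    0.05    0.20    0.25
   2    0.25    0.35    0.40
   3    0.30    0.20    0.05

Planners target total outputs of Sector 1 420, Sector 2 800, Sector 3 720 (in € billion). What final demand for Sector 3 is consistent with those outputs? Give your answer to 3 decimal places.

I − A =
  [   0.95    -0.20    -0.25]
  [  -0.25     0.65    -0.40]
  [  -0.30    -0.20     0.95]
d = (I − A) x:
  d_1 = (+0.95)·420 + (-0.20)·800 + (-0.25)·720 = 59.000
  d_2 = (-0.25)·420 + (+0.65)·800 + (-0.40)·720 = 127.000
  d_3 = (-0.30)·420 + (-0.20)·800 + (+0.95)·720 = 398.000

d_3 = 398.000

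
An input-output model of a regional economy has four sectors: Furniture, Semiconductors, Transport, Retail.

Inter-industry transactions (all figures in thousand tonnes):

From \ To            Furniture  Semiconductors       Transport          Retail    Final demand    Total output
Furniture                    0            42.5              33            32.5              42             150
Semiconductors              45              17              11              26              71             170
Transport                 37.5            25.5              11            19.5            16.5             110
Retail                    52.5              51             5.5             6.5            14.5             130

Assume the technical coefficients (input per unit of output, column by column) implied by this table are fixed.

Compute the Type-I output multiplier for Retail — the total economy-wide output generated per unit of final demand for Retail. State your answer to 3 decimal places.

m_R = 3.487

Technical coefficients a_ij = z_ij / X_j:
  a_FF = 0/150 = 0.00, a_SF = 45/150 = 0.30, a_TF = 37.5/150 = 0.25, a_RF = 52.5/150 = 0.35
  a_FS = 42.5/170 = 0.25, a_SS = 17/170 = 0.10, a_TS = 25.5/170 = 0.15, a_RS = 51/170 = 0.30
  a_FT = 33/110 = 0.30, a_ST = 11/110 = 0.10, a_TT = 11/110 = 0.10, a_RT = 5.5/110 = 0.05
  a_FR = 32.5/130 = 0.25, a_SR = 26/130 = 0.20, a_TR = 19.5/130 = 0.15, a_RR = 6.5/130 = 0.05
I − A =
  [   1.00    -0.25    -0.30    -0.25]
  [  -0.30     0.90    -0.10    -0.20]
  [  -0.25    -0.15     0.90    -0.15]
  [  -0.35    -0.30    -0.05     0.95]
Compute the cofactors C_ij = (−1)^(i+j)·(3×3 minor ij) of I−A; the adjugate is their transpose:
adj(I−A) = Cᵀ =
  [ 0.688500   0.337500   0.283500   0.297000]
  [ 0.348750   0.678625   0.206500   0.267250]
  [ 0.312750   0.265625   0.605000   0.233750]
  [ 0.380250   0.352625   0.201500   0.640250]
det(I−A) = Σ_j (I−A)_1j·C_1j = (1.00)(0.688500) + (-0.25)(0.348750) + (-0.30)(0.312750) + (-0.25)(0.380250) = 0.412425
(I − A)⁻¹ = adj(I−A) / det(I−A) ≈
  [   1.6694     0.8183     0.6874     0.7201]
  [   0.8456     1.6455     0.5007     0.6480]
  [   0.7583     0.6441     1.4669     0.5668]
  [   0.9220     0.8550     0.4886     1.5524]
The output multiplier for sector j is the column-j sum of the Leontief inverse (I − A)⁻¹ = adj(I−A) / det(I−A).
Column R of adj(I−A): (0.297000, 0.267250, 0.233750, 0.640250); det(I−A) = 0.412425.
m_R = (0.297000 + 0.267250 + 0.233750 + 0.640250) / 0.412425 = 1.43825 / 0.412425 ≈ 3.487.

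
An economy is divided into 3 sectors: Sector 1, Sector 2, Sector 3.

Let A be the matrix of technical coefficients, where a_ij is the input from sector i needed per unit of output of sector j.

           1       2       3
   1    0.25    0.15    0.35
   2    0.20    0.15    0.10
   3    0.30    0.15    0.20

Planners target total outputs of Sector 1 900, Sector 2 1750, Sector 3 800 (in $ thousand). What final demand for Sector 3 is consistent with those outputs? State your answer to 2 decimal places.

d_3 = 107.50

I − A =
  [   0.75    -0.15    -0.35]
  [  -0.20     0.85    -0.10]
  [  -0.30    -0.15     0.80]
d = (I − A) x:
  d_1 = (+0.75)·900 + (-0.15)·1750 + (-0.35)·800 = 132.50
  d_2 = (-0.20)·900 + (+0.85)·1750 + (-0.10)·800 = 1227.50
  d_3 = (-0.30)·900 + (-0.15)·1750 + (+0.80)·800 = 107.50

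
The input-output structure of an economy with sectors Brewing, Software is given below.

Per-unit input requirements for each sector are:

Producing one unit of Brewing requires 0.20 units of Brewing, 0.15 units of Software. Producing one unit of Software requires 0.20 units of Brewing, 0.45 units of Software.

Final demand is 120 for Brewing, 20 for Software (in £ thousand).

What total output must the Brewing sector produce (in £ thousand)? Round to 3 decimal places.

I − A =
  [   0.80    -0.20]
  [  -0.15     0.55]
det(I−A) = (0.80)(0.55) − (-0.20)(-0.15) = 0.4100
adj(I−A) = [[0.55, 0.20], [0.15, 0.80]]
(I − A)⁻¹ = adj(I−A) / det(I−A) ≈
  [   1.3415     0.4878]
  [   0.3659     1.9512]
x = (I − A)⁻¹ d = adj(I−A)·d / det(I−A), with det(I−A) = 0.4100:
  x_1 = (0.55·120 + 0.20·20) / 0.4100 = 70.00 / 0.4100 ≈ 170.732
  x_2 = (0.15·120 + 0.80·20) / 0.4100 = 34.00 / 0.4100 ≈ 82.927

x_1 = 170.732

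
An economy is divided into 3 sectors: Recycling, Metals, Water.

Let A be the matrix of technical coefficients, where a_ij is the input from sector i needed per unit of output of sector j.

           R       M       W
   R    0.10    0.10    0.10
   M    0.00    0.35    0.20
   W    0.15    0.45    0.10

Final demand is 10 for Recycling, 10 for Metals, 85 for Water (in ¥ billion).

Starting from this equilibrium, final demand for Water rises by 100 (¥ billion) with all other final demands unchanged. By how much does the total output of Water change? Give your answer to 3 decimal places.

I − A =
  [   0.90    -0.10    -0.10]
  [   0.00     0.65    -0.20]
  [  -0.15    -0.45     0.90]
Cofactors of I−A, C_ij = (−1)^(i+j)·(minor ij) (rows/columns in the sector order above):
  C_11 = (0.65)(0.90) − (-0.20)(-0.45) = 0.4950
  C_12 = −[(0.00)(0.90) − (-0.20)(-0.15)] = 0.0300
  C_13 = (0.00)(-0.45) − (0.65)(-0.15) = 0.0975
  C_21 = −[(-0.10)(0.90) − (-0.10)(-0.45)] = 0.1350
  C_22 = (0.90)(0.90) − (-0.10)(-0.15) = 0.7950
  C_23 = −[(0.90)(-0.45) − (-0.10)(-0.15)] = 0.4200
  C_31 = (-0.10)(-0.20) − (-0.10)(0.65) = 0.0850
  C_32 = −[(0.90)(-0.20) − (-0.10)(0.00)] = 0.1800
  C_33 = (0.90)(0.65) − (-0.10)(0.00) = 0.5850
det(I−A) = Σ_j (I−A)_1j·C_1j = (0.90)(0.4950) + (-0.10)(0.0300) + (-0.10)(0.0975) = 0.43275
adj(I−A) = Cᵀ =
  [ 0.4950   0.1350   0.0850]
  [ 0.0300   0.7950   0.1800]
  [ 0.0975   0.4200   0.5850]
(I − A)⁻¹ = adj(I−A) / det(I−A) ≈
  [   1.1438     0.3120     0.1964]
  [   0.0693     1.8371     0.4159]
  [   0.2253     0.9705     1.3518]
Δx = (I − A)⁻¹ Δd with Δd having +100 in the Water component and 0 elsewhere.
So Δx_W = L_WW · (+100), where L_WW = adj(I−A)_WW / det(I−A) = 0.5850 / 0.43275.
Δx_W = 0.5850 × (+100) / 0.43275 = 58.50 / 0.43275 ≈ 135.182.

Δx_W = 135.182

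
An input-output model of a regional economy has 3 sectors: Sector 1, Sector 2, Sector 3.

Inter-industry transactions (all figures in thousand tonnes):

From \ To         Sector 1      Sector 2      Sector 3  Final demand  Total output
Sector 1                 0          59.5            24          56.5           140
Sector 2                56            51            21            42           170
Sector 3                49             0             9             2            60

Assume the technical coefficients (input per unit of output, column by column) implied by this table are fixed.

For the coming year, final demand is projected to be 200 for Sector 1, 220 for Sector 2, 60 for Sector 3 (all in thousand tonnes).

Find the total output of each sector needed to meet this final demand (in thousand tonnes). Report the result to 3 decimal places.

x_1 = 622.454, x_2 = 833.420, x_3 = 326.893

Technical coefficients a_ij = z_ij / X_j:
  a_11 = 0/140 = 0.00, a_21 = 56/140 = 0.40, a_31 = 49/140 = 0.35
  a_12 = 59.5/170 = 0.35, a_22 = 51/170 = 0.30, a_32 = 0/170 = 0.00
  a_13 = 24/60 = 0.40, a_23 = 21/60 = 0.35, a_33 = 9/60 = 0.15
I − A =
  [   1.00    -0.35    -0.40]
  [  -0.40     0.70    -0.35]
  [  -0.35     0.00     0.85]
Cofactors of I−A, C_ij = (−1)^(i+j)·(minor ij) (rows/columns in the sector order above):
  C_11 = (0.70)(0.85) − (-0.35)(0.00) = 0.5950
  C_12 = −[(-0.40)(0.85) − (-0.35)(-0.35)] = 0.4625
  C_13 = (-0.40)(0.00) − (0.70)(-0.35) = 0.2450
  C_21 = −[(-0.35)(0.85) − (-0.40)(0.00)] = 0.2975
  C_22 = (1.00)(0.85) − (-0.40)(-0.35) = 0.7100
  C_23 = −[(1.00)(0.00) − (-0.35)(-0.35)] = 0.1225
  C_31 = (-0.35)(-0.35) − (-0.40)(0.70) = 0.4025
  C_32 = −[(1.00)(-0.35) − (-0.40)(-0.40)] = 0.5100
  C_33 = (1.00)(0.70) − (-0.35)(-0.40) = 0.5600
det(I−A) = Σ_j (I−A)_1j·C_1j = (1.00)(0.5950) + (-0.35)(0.4625) + (-0.40)(0.2450) = 0.335125
adj(I−A) = Cᵀ =
  [ 0.5950   0.2975   0.4025]
  [ 0.4625   0.7100   0.5100]
  [ 0.2450   0.1225   0.5600]
(I − A)⁻¹ = adj(I−A) / det(I−A) ≈
  [   1.7755     0.8877     1.2010]
  [   1.3801     2.1186     1.5218]
  [   0.7311     0.3655     1.6710]
x = (I − A)⁻¹ d = adj(I−A)·d / det(I−A), with det(I−A) = 0.335125:
  x_1 = (0.5950·200 + 0.2975·220 + 0.4025·60) / 0.335125 = 208.60 / 0.335125 ≈ 622.454
  x_2 = (0.4625·200 + 0.7100·220 + 0.5100·60) / 0.335125 = 279.30 / 0.335125 ≈ 833.420
  x_3 = (0.2450·200 + 0.1225·220 + 0.5600·60) / 0.335125 = 109.55 / 0.335125 ≈ 326.893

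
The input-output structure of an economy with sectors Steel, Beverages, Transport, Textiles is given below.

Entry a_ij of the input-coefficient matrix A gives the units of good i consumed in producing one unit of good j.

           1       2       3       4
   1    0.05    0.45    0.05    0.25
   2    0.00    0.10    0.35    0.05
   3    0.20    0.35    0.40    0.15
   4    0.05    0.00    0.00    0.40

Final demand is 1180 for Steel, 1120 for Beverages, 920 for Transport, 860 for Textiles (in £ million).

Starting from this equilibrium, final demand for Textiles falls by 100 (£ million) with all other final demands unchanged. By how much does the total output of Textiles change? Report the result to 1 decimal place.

I − A =
  [   0.95    -0.45    -0.05    -0.25]
  [   0.00     0.90    -0.35    -0.05]
  [  -0.20    -0.35     0.60    -0.15]
  [  -0.05     0.00     0.00     0.60]
Compute the cofactors C_ij = (−1)^(i+j)·(3×3 minor ij) of I−A; the adjugate is their transpose:
adj(I−A) = Cᵀ =
  [ 0.250500   0.172500   0.121500   0.149125]
  [ 0.046125   0.328125   0.195250   0.095375]
  [ 0.115625   0.252500   0.500625   0.194375]
  [ 0.020875   0.014375   0.010125   0.356125]
det(I−A) = Σ_j (I−A)_1j·C_1j = (0.95)(0.250500) + (-0.45)(0.046125) + (-0.05)(0.115625) + (-0.25)(0.020875) = 0.20621875
(I − A)⁻¹ = adj(I−A) / det(I−A) ≈
  [   1.2147     0.8365     0.5892     0.7231]
  [   0.2237     1.5912     0.9468     0.4625]
  [   0.5607     1.2244     2.4276     0.9426]
  [   0.1012     0.0697     0.0491     1.7269]
Δx = (I − A)⁻¹ Δd with Δd having -100 in the Textiles component and 0 elsewhere.
So Δx_4 = L_44 · (-100), where L_44 = adj(I−A)_44 / det(I−A) = 0.356125 / 0.20621875.
Δx_4 = 0.356125 × (-100) / 0.20621875 = -35.6125 / 0.20621875 ≈ -172.7.

Δx_4 = -172.7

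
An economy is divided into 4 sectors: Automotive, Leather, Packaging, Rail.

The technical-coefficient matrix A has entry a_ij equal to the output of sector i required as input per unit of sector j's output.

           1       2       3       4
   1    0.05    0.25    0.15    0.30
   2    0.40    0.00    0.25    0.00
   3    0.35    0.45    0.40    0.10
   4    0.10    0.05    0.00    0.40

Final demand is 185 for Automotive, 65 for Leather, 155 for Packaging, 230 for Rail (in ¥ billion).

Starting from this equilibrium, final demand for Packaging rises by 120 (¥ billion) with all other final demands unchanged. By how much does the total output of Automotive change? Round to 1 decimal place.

I − A =
  [   0.95    -0.25    -0.15    -0.30]
  [  -0.40     1.00    -0.25     0.00]
  [  -0.35    -0.45     0.60    -0.10]
  [  -0.10    -0.05     0.00     0.60]
Compute the cofactors C_ij = (−1)^(i+j)·(3×3 minor ij) of I−A; the adjugate is their transpose:
adj(I−A) = Cᵀ =
  [ 0.291250   0.140250   0.131250   0.167500]
  [ 0.199000   0.291000   0.171000   0.128000]
  [ 0.330000   0.308000   0.474000   0.244000]
  [ 0.065125   0.047625   0.036125   0.301750]
det(I−A) = Σ_j (I−A)_1j·C_1j = (0.95)(0.291250) + (-0.25)(0.199000) + (-0.15)(0.330000) + (-0.30)(0.065125) = 0.1579
(I − A)⁻¹ = adj(I−A) / det(I−A) ≈
  [   1.8445     0.8882     0.8312     1.0608]
  [   1.2603     1.8429     1.0830     0.8106]
  [   2.0899     1.9506     3.0019     1.5453]
  [   0.4124     0.3016     0.2288     1.9110]
Δx = (I − A)⁻¹ Δd with Δd having +120 in the Packaging component and 0 elsewhere.
So Δx_1 = L_13 · (+120), where L_13 = adj(I−A)_13 / det(I−A) = 0.131250 / 0.1579.
Δx_1 = 0.131250 × (+120) / 0.1579 = 15.75 / 0.1579 ≈ 99.7.

Δx_1 = 99.7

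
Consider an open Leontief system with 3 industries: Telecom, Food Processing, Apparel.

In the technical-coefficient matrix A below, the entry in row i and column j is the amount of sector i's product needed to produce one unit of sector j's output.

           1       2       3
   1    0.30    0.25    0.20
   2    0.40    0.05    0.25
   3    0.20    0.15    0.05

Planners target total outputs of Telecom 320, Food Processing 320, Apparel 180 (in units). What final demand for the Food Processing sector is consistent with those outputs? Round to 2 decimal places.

d_2 = 131.00

I − A =
  [   0.70    -0.25    -0.20]
  [  -0.40     0.95    -0.25]
  [  -0.20    -0.15     0.95]
d = (I − A) x:
  d_1 = (+0.70)·320 + (-0.25)·320 + (-0.20)·180 = 108.00
  d_2 = (-0.40)·320 + (+0.95)·320 + (-0.25)·180 = 131.00
  d_3 = (-0.20)·320 + (-0.15)·320 + (+0.95)·180 = 59.00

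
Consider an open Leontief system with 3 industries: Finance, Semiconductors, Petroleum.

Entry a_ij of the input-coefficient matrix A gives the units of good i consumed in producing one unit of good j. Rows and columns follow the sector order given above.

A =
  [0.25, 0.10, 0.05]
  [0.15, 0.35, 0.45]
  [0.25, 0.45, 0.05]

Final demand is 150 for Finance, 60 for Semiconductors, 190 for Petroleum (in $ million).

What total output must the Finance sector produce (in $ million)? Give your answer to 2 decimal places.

x_F = 306.38

I − A =
  [   0.75    -0.10    -0.05]
  [  -0.15     0.65    -0.45]
  [  -0.25    -0.45     0.95]
Cofactors of I−A, C_ij = (−1)^(i+j)·(minor ij) (rows/columns in the sector order above):
  C_11 = (0.65)(0.95) − (-0.45)(-0.45) = 0.4150
  C_12 = −[(-0.15)(0.95) − (-0.45)(-0.25)] = 0.2550
  C_13 = (-0.15)(-0.45) − (0.65)(-0.25) = 0.2300
  C_21 = −[(-0.10)(0.95) − (-0.05)(-0.45)] = 0.1175
  C_22 = (0.75)(0.95) − (-0.05)(-0.25) = 0.7000
  C_23 = −[(0.75)(-0.45) − (-0.10)(-0.25)] = 0.3625
  C_31 = (-0.10)(-0.45) − (-0.05)(0.65) = 0.0775
  C_32 = −[(0.75)(-0.45) − (-0.05)(-0.15)] = 0.3450
  C_33 = (0.75)(0.65) − (-0.10)(-0.15) = 0.4725
det(I−A) = Σ_j (I−A)_1j·C_1j = (0.75)(0.4150) + (-0.10)(0.2550) + (-0.05)(0.2300) = 0.27425
adj(I−A) = Cᵀ =
  [ 0.4150   0.1175   0.0775]
  [ 0.2550   0.7000   0.3450]
  [ 0.2300   0.3625   0.4725]
(I − A)⁻¹ = adj(I−A) / det(I−A) ≈
  [   1.5132     0.4284     0.2826]
  [   0.9298     2.5524     1.2580]
  [   0.8387     1.3218     1.7229]
x = (I − A)⁻¹ d = adj(I−A)·d / det(I−A), with det(I−A) = 0.27425:
  x_F = (0.4150·150 + 0.1175·60 + 0.0775·190) / 0.27425 = 84.025 / 0.27425 ≈ 306.38
  x_S = (0.2550·150 + 0.7000·60 + 0.3450·190) / 0.27425 = 145.80 / 0.27425 ≈ 531.63
  x_P = (0.2300·150 + 0.3625·60 + 0.4725·190) / 0.27425 = 146.025 / 0.27425 ≈ 532.45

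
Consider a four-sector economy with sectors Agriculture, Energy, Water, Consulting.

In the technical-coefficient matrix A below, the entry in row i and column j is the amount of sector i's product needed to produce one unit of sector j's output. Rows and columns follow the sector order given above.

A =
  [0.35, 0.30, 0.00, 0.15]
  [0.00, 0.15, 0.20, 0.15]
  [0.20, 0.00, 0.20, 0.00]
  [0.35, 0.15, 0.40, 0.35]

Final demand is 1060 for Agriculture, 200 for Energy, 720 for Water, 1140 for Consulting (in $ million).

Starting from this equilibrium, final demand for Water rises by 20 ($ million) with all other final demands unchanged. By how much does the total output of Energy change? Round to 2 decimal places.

I − A =
  [   0.65    -0.30     0.00    -0.15]
  [   0.00     0.85    -0.20    -0.15]
  [  -0.20     0.00     0.80     0.00]
  [  -0.35    -0.15    -0.40     0.65]
Compute the cofactors C_ij = (−1)^(i+j)·(3×3 minor ij) of I−A; the adjugate is their transpose:
adj(I−A) = Cᵀ =
  [ 0.424000   0.174000   0.112500   0.138000]
  [ 0.080000   0.284000   0.113000   0.084000]
  [ 0.106000   0.043500   0.284125   0.034500]
  [ 0.312000   0.186000   0.261500   0.430000]
det(I−A) = Σ_j (I−A)_1j·C_1j = (0.65)(0.424000) + (-0.30)(0.080000) + (0.00)(0.106000) + (-0.15)(0.312000) = 0.2048
(I − A)⁻¹ = adj(I−A) / det(I−A) ≈
  [   2.0703     0.8496     0.5493     0.6738]
  [   0.3906     1.3867     0.5518     0.4102]
  [   0.5176     0.2124     1.3873     0.1685]
  [   1.5234     0.9082     1.2769     2.0996]
Δx = (I − A)⁻¹ Δd with Δd having +20 in the Water component and 0 elsewhere.
So Δx_E = L_EW · (+20), where L_EW = adj(I−A)_EW / det(I−A) = 0.113000 / 0.2048.
Δx_E = 0.113000 × (+20) / 0.2048 = 2.26 / 0.2048 ≈ 11.04.

Δx_E = 11.04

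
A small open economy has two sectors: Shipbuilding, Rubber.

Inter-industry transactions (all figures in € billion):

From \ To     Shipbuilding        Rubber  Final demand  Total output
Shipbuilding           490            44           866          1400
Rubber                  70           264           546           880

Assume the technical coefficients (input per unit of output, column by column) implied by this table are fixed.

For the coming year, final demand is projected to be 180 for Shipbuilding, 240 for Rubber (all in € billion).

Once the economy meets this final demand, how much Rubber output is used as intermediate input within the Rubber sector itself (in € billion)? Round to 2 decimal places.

Technical coefficients a_ij = z_ij / X_j:
  a_SS = 490/1400 = 0.35, a_RS = 70/1400 = 0.05
  a_SR = 44/880 = 0.05, a_RR = 264/880 = 0.30
I − A =
  [   0.65    -0.05]
  [  -0.05     0.70]
det(I−A) = (0.65)(0.70) − (-0.05)(-0.05) = 0.4525
adj(I−A) = [[0.70, 0.05], [0.05, 0.65]]
(I − A)⁻¹ = adj(I−A) / det(I−A) ≈
  [   1.5470     0.1105]
  [   0.1105     1.4365]
First solve x = (I − A)⁻¹ d = adj(I−A)·d / det(I−A); in particular x_R = (0.05·180 + 0.65·240) / 0.4525 = 165.00 / 0.4525 ≈ 364.6409.
Intermediate flow from R to R: z_RR = a_RR · x_R = 0.30 × 165.00 / 0.4525 = 49.50 / 0.4525 ≈ 109.39.

z_RR = 109.39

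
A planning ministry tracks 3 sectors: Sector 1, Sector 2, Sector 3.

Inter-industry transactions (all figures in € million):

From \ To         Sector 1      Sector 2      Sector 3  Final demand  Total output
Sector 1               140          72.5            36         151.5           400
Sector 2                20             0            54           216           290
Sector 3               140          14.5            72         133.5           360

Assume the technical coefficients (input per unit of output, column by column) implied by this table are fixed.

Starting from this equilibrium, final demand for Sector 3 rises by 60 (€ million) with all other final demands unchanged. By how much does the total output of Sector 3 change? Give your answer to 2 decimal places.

Δx_3 = 83.74

Technical coefficients a_ij = z_ij / X_j:
  a_11 = 140/400 = 0.35, a_21 = 20/400 = 0.05, a_31 = 140/400 = 0.35
  a_12 = 72.5/290 = 0.25, a_22 = 0/290 = 0.00, a_32 = 14.5/290 = 0.05
  a_13 = 36/360 = 0.10, a_23 = 54/360 = 0.15, a_33 = 72/360 = 0.20
I − A =
  [   0.65    -0.25    -0.10]
  [  -0.05     1.00    -0.15]
  [  -0.35    -0.05     0.80]
Cofactors of I−A, C_ij = (−1)^(i+j)·(minor ij) (rows/columns in the sector order above):
  C_11 = (1.00)(0.80) − (-0.15)(-0.05) = 0.7925
  C_12 = −[(-0.05)(0.80) − (-0.15)(-0.35)] = 0.0925
  C_13 = (-0.05)(-0.05) − (1.00)(-0.35) = 0.3525
  C_21 = −[(-0.25)(0.80) − (-0.10)(-0.05)] = 0.2050
  C_22 = (0.65)(0.80) − (-0.10)(-0.35) = 0.4850
  C_23 = −[(0.65)(-0.05) − (-0.25)(-0.35)] = 0.1200
  C_31 = (-0.25)(-0.15) − (-0.10)(1.00) = 0.1375
  C_32 = −[(0.65)(-0.15) − (-0.10)(-0.05)] = 0.1025
  C_33 = (0.65)(1.00) − (-0.25)(-0.05) = 0.6375
det(I−A) = Σ_j (I−A)_1j·C_1j = (0.65)(0.7925) + (-0.25)(0.0925) + (-0.10)(0.3525) = 0.45675
adj(I−A) = Cᵀ =
  [ 0.7925   0.2050   0.1375]
  [ 0.0925   0.4850   0.1025]
  [ 0.3525   0.1200   0.6375]
(I − A)⁻¹ = adj(I−A) / det(I−A) ≈
  [   1.7351     0.4488     0.3010]
  [   0.2025     1.0619     0.2244]
  [   0.7718     0.2627     1.3957]
Δx = (I − A)⁻¹ Δd with Δd having +60 in the Sector 3 component and 0 elsewhere.
So Δx_3 = L_33 · (+60), where L_33 = adj(I−A)_33 / det(I−A) = 0.6375 / 0.45675.
Δx_3 = 0.6375 × (+60) / 0.45675 = 38.25 / 0.45675 ≈ 83.74.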